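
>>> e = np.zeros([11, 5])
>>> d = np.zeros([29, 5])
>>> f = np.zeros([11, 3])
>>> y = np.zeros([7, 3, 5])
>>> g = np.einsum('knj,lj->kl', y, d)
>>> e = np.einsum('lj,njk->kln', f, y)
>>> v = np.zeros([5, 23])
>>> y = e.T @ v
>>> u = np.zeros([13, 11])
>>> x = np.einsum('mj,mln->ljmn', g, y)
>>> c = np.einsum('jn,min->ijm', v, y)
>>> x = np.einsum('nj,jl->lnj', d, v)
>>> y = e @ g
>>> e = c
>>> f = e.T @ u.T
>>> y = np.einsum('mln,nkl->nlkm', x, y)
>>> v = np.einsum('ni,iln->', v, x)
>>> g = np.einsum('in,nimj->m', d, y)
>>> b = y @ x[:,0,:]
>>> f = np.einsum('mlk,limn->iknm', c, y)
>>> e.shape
(11, 5, 7)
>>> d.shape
(29, 5)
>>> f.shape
(29, 7, 23, 11)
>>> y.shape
(5, 29, 11, 23)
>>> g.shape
(11,)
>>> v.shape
()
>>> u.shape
(13, 11)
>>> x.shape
(23, 29, 5)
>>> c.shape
(11, 5, 7)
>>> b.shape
(5, 29, 11, 5)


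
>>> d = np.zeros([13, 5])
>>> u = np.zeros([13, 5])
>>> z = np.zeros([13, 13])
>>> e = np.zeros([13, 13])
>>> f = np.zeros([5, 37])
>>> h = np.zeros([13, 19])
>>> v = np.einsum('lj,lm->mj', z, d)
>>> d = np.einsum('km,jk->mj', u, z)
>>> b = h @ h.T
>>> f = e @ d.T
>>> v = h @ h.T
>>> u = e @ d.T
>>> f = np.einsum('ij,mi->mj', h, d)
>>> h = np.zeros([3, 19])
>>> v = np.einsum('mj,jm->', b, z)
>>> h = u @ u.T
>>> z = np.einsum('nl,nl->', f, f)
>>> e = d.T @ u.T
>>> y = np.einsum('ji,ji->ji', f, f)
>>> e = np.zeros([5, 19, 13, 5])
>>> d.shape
(5, 13)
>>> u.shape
(13, 5)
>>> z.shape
()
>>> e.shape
(5, 19, 13, 5)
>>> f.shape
(5, 19)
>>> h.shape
(13, 13)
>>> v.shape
()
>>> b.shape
(13, 13)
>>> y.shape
(5, 19)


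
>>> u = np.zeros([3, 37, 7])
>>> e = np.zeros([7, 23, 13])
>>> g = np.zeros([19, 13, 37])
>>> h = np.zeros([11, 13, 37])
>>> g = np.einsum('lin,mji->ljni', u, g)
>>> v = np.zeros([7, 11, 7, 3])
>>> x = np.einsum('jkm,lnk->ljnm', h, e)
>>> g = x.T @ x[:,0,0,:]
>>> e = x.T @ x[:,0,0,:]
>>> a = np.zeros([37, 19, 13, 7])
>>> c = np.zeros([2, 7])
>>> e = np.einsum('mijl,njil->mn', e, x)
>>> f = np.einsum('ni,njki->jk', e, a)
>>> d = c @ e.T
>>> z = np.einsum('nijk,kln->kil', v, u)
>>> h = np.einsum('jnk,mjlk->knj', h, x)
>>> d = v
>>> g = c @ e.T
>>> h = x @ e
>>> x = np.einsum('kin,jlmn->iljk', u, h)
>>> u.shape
(3, 37, 7)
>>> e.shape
(37, 7)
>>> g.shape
(2, 37)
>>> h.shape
(7, 11, 23, 7)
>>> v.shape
(7, 11, 7, 3)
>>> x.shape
(37, 11, 7, 3)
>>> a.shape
(37, 19, 13, 7)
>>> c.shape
(2, 7)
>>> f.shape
(19, 13)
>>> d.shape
(7, 11, 7, 3)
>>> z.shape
(3, 11, 37)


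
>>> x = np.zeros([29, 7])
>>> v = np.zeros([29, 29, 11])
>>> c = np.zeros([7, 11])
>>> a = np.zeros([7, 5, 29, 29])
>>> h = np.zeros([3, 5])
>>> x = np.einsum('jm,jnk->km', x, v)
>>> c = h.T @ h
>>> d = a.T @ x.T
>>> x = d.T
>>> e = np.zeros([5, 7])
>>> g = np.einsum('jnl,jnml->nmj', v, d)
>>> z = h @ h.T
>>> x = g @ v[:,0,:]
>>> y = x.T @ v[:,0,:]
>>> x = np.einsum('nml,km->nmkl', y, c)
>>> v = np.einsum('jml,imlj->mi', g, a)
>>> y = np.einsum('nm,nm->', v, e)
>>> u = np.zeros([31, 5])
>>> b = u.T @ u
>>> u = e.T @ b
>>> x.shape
(11, 5, 5, 11)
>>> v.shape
(5, 7)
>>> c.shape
(5, 5)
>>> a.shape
(7, 5, 29, 29)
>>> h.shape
(3, 5)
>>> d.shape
(29, 29, 5, 11)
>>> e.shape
(5, 7)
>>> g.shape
(29, 5, 29)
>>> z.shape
(3, 3)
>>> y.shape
()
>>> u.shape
(7, 5)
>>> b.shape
(5, 5)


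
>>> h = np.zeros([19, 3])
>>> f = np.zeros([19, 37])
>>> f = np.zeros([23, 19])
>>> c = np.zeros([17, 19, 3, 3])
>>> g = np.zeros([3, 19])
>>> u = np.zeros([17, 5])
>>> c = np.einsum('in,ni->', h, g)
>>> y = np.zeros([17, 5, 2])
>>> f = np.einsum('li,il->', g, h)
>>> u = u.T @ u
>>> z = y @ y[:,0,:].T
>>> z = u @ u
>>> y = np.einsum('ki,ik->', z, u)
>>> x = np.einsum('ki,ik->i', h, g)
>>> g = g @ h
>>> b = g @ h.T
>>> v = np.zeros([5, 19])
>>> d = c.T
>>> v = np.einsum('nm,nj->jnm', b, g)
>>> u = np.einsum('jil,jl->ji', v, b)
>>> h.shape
(19, 3)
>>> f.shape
()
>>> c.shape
()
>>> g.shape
(3, 3)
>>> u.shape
(3, 3)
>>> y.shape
()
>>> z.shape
(5, 5)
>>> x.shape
(3,)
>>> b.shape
(3, 19)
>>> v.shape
(3, 3, 19)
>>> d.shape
()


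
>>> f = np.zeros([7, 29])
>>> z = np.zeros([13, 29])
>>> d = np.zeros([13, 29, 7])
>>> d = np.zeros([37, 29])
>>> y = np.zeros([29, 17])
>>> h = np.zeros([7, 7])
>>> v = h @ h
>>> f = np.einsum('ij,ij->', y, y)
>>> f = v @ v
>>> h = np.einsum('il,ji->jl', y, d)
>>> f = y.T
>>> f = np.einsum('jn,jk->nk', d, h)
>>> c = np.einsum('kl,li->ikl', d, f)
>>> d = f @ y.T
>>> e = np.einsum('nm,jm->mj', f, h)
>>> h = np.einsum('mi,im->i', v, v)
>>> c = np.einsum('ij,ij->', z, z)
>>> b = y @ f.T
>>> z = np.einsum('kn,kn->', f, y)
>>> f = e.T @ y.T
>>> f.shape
(37, 29)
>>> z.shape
()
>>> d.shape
(29, 29)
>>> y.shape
(29, 17)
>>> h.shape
(7,)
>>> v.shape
(7, 7)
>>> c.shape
()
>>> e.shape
(17, 37)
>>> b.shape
(29, 29)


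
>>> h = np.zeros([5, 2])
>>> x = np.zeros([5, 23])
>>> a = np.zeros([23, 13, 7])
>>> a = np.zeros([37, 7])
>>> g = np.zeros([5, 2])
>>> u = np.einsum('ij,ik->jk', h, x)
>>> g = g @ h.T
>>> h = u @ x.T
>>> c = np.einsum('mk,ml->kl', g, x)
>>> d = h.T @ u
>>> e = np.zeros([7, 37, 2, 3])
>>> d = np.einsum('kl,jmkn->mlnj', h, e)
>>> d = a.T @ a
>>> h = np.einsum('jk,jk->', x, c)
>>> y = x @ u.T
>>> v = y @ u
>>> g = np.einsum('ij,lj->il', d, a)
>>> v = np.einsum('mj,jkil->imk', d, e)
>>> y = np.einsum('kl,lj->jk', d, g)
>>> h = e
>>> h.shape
(7, 37, 2, 3)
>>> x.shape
(5, 23)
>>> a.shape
(37, 7)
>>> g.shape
(7, 37)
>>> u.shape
(2, 23)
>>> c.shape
(5, 23)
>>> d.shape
(7, 7)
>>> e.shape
(7, 37, 2, 3)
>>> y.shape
(37, 7)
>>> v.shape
(2, 7, 37)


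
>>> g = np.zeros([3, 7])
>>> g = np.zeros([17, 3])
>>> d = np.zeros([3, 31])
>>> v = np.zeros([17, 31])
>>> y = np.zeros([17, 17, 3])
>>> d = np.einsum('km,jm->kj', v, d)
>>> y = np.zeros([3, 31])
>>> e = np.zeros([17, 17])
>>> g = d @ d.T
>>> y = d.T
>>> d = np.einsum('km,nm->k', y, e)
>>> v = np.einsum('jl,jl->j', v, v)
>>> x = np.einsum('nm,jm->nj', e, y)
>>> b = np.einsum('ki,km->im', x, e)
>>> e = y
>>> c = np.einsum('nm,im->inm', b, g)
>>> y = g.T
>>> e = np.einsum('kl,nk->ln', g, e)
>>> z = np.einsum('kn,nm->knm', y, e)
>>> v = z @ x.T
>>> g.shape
(17, 17)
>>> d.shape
(3,)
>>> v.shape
(17, 17, 17)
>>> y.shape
(17, 17)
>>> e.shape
(17, 3)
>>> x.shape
(17, 3)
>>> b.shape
(3, 17)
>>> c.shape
(17, 3, 17)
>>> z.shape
(17, 17, 3)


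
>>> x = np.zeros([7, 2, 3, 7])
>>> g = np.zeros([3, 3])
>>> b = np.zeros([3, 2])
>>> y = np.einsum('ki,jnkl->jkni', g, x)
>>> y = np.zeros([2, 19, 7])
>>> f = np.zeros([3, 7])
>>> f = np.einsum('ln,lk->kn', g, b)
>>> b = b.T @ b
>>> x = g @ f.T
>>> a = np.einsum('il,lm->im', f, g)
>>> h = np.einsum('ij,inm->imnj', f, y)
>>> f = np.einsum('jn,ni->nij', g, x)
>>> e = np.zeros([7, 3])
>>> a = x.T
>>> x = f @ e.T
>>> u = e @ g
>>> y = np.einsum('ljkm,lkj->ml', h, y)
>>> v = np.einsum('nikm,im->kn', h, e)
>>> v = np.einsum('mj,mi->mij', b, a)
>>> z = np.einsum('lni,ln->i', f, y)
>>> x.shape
(3, 2, 7)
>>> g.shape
(3, 3)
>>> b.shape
(2, 2)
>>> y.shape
(3, 2)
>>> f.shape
(3, 2, 3)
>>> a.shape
(2, 3)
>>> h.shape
(2, 7, 19, 3)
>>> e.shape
(7, 3)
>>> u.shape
(7, 3)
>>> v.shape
(2, 3, 2)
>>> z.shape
(3,)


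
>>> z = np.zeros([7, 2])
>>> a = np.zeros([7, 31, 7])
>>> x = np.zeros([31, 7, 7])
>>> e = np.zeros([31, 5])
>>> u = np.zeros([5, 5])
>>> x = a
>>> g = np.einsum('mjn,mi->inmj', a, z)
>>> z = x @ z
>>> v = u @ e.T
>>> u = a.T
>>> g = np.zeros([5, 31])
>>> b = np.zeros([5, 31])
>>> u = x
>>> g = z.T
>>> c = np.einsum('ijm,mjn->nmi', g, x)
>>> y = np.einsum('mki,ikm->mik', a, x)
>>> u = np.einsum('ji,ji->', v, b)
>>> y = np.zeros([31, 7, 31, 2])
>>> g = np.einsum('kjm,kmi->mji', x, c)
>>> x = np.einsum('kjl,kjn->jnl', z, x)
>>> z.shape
(7, 31, 2)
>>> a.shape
(7, 31, 7)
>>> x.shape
(31, 7, 2)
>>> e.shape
(31, 5)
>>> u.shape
()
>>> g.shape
(7, 31, 2)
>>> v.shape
(5, 31)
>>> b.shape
(5, 31)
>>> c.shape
(7, 7, 2)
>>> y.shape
(31, 7, 31, 2)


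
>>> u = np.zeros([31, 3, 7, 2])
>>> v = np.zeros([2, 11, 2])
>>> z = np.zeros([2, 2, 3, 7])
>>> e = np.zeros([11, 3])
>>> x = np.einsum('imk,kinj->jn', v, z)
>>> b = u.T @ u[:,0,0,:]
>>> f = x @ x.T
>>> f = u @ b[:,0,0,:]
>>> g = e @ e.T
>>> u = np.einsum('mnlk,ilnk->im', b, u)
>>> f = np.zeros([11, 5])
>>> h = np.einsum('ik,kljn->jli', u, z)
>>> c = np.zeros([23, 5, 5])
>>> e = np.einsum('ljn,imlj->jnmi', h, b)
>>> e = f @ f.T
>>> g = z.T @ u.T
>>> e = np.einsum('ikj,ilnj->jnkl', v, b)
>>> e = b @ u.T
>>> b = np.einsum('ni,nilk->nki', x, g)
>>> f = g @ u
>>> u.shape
(31, 2)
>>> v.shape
(2, 11, 2)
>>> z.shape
(2, 2, 3, 7)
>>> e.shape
(2, 7, 3, 31)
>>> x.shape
(7, 3)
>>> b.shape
(7, 31, 3)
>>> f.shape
(7, 3, 2, 2)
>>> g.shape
(7, 3, 2, 31)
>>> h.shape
(3, 2, 31)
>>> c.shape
(23, 5, 5)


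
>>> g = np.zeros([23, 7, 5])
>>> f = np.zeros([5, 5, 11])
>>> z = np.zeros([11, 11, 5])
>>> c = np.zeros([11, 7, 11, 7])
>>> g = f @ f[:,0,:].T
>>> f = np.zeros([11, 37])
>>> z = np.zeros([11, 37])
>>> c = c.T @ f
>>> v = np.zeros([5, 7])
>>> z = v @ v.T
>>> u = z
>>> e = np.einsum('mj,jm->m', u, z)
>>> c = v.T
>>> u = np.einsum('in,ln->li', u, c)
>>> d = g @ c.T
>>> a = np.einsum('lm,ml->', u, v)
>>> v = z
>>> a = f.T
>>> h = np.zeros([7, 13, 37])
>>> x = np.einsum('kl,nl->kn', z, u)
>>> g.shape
(5, 5, 5)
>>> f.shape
(11, 37)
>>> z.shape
(5, 5)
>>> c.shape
(7, 5)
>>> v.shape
(5, 5)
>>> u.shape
(7, 5)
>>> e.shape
(5,)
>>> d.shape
(5, 5, 7)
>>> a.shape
(37, 11)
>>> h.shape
(7, 13, 37)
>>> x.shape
(5, 7)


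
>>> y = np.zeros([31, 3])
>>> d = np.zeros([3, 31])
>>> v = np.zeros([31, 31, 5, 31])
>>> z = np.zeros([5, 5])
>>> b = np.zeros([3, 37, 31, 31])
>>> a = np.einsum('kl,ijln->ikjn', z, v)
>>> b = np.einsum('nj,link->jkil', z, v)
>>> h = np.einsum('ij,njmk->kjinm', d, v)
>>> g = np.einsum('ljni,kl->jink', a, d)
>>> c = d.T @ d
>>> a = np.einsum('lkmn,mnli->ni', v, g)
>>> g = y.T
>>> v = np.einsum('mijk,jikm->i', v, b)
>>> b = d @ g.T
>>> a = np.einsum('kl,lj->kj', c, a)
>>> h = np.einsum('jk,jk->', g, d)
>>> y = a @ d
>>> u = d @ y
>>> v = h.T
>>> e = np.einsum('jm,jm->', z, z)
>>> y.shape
(31, 31)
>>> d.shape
(3, 31)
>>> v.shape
()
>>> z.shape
(5, 5)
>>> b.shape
(3, 3)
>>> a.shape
(31, 3)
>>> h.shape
()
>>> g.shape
(3, 31)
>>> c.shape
(31, 31)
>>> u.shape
(3, 31)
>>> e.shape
()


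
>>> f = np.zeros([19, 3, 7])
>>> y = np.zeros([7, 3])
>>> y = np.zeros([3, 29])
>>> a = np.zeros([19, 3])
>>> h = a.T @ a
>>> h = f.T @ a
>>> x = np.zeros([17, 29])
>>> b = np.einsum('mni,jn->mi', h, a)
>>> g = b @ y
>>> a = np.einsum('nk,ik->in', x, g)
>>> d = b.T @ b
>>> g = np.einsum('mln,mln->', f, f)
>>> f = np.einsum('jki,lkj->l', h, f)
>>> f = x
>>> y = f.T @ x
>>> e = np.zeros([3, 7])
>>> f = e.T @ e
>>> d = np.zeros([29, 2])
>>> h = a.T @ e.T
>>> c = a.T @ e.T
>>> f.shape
(7, 7)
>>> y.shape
(29, 29)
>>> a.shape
(7, 17)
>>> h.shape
(17, 3)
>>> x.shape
(17, 29)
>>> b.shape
(7, 3)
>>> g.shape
()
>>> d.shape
(29, 2)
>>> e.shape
(3, 7)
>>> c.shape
(17, 3)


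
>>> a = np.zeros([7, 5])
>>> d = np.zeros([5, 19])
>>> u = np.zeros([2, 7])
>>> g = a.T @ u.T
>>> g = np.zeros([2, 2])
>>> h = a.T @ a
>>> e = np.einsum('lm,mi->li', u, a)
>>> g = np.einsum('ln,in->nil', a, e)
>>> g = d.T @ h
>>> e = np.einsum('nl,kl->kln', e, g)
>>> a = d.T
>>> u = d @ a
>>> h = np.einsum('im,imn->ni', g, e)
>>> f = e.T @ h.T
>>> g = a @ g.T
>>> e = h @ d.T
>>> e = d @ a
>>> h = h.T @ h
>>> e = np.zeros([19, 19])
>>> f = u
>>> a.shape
(19, 5)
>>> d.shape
(5, 19)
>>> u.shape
(5, 5)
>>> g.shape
(19, 19)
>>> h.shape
(19, 19)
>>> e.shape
(19, 19)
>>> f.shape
(5, 5)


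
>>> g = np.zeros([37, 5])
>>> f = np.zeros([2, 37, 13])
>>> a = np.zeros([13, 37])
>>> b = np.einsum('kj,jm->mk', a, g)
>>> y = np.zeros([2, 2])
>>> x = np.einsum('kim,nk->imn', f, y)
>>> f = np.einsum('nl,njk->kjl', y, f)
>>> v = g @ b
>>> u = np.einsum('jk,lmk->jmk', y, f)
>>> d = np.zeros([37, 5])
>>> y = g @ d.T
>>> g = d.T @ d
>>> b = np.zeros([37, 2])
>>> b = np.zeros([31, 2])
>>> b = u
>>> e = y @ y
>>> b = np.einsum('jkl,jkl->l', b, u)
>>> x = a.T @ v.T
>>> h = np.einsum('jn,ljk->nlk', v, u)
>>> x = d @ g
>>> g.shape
(5, 5)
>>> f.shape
(13, 37, 2)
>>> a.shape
(13, 37)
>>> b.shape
(2,)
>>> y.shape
(37, 37)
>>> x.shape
(37, 5)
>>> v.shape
(37, 13)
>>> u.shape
(2, 37, 2)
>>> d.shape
(37, 5)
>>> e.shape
(37, 37)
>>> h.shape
(13, 2, 2)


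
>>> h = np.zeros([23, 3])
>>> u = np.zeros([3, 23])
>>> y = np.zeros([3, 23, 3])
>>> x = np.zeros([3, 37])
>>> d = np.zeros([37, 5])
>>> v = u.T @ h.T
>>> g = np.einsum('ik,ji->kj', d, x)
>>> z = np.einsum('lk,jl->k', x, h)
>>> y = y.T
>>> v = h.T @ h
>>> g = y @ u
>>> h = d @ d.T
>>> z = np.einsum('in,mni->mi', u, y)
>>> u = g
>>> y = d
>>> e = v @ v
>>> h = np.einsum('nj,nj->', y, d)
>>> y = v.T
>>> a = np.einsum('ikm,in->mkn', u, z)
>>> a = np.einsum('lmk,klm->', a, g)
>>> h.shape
()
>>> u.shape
(3, 23, 23)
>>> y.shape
(3, 3)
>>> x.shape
(3, 37)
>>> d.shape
(37, 5)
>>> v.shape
(3, 3)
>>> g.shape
(3, 23, 23)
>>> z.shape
(3, 3)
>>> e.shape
(3, 3)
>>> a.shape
()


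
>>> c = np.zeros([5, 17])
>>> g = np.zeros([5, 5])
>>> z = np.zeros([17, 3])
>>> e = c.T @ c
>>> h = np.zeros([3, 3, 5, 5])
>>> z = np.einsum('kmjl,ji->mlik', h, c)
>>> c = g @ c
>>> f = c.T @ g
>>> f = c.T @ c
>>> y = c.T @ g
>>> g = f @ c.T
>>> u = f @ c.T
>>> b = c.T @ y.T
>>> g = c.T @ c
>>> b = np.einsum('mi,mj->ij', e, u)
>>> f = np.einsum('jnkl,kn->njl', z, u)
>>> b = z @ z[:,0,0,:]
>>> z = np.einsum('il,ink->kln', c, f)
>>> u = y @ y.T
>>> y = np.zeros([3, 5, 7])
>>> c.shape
(5, 17)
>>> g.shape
(17, 17)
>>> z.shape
(3, 17, 3)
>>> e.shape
(17, 17)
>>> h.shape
(3, 3, 5, 5)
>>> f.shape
(5, 3, 3)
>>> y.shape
(3, 5, 7)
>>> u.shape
(17, 17)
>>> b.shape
(3, 5, 17, 3)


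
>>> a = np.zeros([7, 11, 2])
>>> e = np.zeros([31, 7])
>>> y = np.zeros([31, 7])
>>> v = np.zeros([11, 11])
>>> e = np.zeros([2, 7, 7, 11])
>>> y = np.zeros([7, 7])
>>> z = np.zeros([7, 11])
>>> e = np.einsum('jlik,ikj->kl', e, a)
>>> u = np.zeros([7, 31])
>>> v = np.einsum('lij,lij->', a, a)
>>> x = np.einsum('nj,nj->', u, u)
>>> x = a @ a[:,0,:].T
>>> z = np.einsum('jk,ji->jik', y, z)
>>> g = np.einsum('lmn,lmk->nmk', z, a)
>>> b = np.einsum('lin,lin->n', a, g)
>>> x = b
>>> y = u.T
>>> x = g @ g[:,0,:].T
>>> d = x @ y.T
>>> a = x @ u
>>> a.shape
(7, 11, 31)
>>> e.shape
(11, 7)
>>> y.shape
(31, 7)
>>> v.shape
()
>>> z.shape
(7, 11, 7)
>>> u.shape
(7, 31)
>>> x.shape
(7, 11, 7)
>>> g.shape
(7, 11, 2)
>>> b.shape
(2,)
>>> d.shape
(7, 11, 31)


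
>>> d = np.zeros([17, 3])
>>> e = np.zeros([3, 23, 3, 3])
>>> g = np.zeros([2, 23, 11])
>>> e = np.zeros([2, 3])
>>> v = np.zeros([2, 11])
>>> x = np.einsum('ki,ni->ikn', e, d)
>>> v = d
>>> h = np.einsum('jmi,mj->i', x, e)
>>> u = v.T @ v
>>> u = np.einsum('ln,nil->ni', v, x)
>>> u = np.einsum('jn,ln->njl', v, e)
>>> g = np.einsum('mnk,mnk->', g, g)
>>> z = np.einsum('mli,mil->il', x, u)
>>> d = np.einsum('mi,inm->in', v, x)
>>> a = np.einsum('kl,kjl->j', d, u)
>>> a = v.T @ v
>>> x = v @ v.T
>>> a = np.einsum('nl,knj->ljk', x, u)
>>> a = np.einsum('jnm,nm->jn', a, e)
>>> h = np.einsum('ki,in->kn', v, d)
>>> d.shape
(3, 2)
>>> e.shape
(2, 3)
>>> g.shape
()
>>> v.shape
(17, 3)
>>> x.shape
(17, 17)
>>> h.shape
(17, 2)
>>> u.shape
(3, 17, 2)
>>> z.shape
(17, 2)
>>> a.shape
(17, 2)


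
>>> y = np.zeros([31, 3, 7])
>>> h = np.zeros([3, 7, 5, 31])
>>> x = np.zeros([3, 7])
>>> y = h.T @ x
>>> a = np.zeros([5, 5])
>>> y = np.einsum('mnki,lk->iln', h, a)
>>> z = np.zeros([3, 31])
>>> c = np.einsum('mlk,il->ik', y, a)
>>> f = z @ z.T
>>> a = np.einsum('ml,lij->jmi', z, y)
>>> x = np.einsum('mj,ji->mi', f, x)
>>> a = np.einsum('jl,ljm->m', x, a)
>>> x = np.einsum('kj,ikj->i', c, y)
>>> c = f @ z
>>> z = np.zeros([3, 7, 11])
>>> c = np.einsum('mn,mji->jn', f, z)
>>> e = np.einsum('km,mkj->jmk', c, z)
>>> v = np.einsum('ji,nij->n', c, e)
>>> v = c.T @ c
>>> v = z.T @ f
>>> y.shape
(31, 5, 7)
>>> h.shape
(3, 7, 5, 31)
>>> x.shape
(31,)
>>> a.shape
(5,)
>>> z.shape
(3, 7, 11)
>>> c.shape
(7, 3)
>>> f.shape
(3, 3)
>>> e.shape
(11, 3, 7)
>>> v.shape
(11, 7, 3)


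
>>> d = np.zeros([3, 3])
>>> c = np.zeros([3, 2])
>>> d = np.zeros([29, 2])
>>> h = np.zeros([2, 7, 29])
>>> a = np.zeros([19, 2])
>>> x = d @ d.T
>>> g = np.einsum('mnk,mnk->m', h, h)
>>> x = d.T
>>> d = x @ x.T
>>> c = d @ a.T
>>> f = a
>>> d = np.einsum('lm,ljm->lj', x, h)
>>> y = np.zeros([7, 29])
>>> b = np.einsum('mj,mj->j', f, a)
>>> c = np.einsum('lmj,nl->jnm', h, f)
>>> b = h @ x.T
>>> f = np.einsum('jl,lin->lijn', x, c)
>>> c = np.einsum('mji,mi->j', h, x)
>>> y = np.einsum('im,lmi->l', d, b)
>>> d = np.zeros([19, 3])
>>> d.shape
(19, 3)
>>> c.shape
(7,)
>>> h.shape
(2, 7, 29)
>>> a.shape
(19, 2)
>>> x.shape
(2, 29)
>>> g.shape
(2,)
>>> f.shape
(29, 19, 2, 7)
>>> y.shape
(2,)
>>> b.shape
(2, 7, 2)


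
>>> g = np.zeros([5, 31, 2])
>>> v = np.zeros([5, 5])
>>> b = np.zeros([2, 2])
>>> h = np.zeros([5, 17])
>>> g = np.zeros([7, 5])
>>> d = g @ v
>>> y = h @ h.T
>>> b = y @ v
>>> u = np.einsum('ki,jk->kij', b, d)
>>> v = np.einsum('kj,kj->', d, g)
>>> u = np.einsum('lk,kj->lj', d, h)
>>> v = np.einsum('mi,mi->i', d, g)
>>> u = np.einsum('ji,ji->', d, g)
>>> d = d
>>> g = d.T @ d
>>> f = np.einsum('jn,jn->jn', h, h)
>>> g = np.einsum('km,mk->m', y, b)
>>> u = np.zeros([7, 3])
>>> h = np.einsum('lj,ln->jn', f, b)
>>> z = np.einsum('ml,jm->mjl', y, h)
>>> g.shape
(5,)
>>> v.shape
(5,)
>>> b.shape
(5, 5)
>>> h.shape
(17, 5)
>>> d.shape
(7, 5)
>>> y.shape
(5, 5)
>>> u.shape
(7, 3)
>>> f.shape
(5, 17)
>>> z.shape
(5, 17, 5)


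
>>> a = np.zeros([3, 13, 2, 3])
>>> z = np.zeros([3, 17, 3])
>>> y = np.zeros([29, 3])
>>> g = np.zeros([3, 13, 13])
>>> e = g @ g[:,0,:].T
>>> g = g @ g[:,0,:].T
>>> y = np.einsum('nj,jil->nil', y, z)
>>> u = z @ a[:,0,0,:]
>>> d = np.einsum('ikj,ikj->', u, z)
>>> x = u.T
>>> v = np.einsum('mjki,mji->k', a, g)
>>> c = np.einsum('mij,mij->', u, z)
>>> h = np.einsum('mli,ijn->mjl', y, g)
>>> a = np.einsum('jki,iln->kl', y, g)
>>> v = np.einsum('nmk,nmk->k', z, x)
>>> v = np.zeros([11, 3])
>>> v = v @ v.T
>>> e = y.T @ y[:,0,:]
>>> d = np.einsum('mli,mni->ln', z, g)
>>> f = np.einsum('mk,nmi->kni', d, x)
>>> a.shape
(17, 13)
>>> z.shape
(3, 17, 3)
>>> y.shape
(29, 17, 3)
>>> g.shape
(3, 13, 3)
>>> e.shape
(3, 17, 3)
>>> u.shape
(3, 17, 3)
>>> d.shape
(17, 13)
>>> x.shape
(3, 17, 3)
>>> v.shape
(11, 11)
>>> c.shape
()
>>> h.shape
(29, 13, 17)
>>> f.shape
(13, 3, 3)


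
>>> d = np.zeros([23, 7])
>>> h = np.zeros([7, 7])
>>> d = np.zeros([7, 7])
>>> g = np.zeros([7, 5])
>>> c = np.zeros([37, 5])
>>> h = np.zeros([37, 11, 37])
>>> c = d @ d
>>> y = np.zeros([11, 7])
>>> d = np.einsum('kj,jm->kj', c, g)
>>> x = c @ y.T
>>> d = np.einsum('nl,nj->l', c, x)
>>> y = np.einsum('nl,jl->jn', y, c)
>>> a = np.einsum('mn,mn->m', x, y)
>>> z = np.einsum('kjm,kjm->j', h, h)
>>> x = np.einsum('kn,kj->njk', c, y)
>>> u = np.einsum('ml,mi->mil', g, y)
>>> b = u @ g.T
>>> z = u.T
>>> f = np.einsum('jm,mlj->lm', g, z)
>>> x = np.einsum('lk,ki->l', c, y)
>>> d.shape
(7,)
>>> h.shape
(37, 11, 37)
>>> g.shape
(7, 5)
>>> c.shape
(7, 7)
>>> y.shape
(7, 11)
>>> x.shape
(7,)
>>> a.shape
(7,)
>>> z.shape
(5, 11, 7)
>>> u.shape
(7, 11, 5)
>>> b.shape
(7, 11, 7)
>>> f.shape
(11, 5)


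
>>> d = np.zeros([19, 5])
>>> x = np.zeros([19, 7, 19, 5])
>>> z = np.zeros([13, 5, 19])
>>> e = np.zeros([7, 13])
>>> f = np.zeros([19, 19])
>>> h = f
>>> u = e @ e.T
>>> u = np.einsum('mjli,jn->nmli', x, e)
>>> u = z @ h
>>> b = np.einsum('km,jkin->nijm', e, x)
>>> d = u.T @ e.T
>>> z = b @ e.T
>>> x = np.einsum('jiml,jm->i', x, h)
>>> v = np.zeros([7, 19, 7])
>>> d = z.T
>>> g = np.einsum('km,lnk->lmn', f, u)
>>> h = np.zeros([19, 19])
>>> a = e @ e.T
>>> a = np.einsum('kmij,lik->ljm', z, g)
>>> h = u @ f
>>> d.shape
(7, 19, 19, 5)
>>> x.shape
(7,)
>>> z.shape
(5, 19, 19, 7)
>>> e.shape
(7, 13)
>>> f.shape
(19, 19)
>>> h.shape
(13, 5, 19)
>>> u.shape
(13, 5, 19)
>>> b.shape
(5, 19, 19, 13)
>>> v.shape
(7, 19, 7)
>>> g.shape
(13, 19, 5)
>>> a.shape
(13, 7, 19)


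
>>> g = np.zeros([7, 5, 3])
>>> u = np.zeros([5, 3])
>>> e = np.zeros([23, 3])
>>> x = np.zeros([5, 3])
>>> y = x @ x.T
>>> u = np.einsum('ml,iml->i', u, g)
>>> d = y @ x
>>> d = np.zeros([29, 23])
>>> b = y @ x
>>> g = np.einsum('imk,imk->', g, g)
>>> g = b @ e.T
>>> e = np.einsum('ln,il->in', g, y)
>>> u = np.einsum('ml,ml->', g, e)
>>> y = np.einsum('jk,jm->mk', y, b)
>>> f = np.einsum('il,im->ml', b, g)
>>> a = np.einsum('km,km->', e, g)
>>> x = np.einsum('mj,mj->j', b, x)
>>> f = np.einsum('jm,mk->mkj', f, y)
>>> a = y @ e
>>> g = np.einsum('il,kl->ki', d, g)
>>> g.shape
(5, 29)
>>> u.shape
()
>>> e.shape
(5, 23)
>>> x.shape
(3,)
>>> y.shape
(3, 5)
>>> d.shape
(29, 23)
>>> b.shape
(5, 3)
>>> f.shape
(3, 5, 23)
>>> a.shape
(3, 23)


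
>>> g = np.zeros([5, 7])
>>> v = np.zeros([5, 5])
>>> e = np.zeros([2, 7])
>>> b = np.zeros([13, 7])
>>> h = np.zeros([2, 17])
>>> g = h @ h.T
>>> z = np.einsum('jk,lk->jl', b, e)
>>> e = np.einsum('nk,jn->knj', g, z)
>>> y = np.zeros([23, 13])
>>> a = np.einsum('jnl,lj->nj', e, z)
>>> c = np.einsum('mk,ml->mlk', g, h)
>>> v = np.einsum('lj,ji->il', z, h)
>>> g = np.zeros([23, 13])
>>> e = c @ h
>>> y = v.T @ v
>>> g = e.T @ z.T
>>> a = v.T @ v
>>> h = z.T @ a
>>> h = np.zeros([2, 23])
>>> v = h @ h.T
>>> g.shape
(17, 17, 13)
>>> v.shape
(2, 2)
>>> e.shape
(2, 17, 17)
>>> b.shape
(13, 7)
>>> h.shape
(2, 23)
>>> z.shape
(13, 2)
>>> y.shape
(13, 13)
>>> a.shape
(13, 13)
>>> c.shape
(2, 17, 2)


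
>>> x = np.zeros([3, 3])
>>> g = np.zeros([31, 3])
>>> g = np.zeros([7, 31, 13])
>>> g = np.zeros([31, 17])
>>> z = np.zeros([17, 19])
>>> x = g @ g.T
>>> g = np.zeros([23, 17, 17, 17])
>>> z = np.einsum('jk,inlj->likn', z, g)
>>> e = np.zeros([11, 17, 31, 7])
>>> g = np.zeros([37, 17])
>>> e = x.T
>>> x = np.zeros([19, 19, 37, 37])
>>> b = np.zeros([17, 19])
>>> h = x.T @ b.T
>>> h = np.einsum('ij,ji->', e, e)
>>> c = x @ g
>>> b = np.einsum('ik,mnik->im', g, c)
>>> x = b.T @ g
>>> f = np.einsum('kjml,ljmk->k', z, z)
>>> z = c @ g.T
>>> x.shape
(19, 17)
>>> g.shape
(37, 17)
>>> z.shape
(19, 19, 37, 37)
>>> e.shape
(31, 31)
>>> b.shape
(37, 19)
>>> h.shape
()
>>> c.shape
(19, 19, 37, 17)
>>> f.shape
(17,)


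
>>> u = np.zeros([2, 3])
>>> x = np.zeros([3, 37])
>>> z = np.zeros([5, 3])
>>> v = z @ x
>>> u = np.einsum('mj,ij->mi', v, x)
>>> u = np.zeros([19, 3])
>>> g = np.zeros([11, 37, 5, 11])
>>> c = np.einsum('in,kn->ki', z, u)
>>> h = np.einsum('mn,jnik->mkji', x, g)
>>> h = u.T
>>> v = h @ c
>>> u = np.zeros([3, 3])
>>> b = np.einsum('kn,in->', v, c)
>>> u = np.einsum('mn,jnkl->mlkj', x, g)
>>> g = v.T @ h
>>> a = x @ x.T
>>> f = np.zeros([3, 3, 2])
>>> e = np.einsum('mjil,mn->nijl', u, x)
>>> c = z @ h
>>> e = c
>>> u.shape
(3, 11, 5, 11)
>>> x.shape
(3, 37)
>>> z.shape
(5, 3)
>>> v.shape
(3, 5)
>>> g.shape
(5, 19)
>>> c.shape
(5, 19)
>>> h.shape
(3, 19)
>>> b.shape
()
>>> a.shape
(3, 3)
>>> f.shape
(3, 3, 2)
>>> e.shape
(5, 19)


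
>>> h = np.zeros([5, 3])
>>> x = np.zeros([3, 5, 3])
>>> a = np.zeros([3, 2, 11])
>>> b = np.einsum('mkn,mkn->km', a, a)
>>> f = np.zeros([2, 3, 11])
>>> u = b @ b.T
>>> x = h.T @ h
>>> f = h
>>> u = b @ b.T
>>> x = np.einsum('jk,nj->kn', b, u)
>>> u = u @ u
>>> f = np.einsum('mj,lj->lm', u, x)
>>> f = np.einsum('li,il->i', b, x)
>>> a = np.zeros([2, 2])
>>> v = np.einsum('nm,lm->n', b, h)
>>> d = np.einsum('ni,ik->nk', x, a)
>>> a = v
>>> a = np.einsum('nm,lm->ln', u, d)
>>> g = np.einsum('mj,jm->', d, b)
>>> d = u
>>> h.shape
(5, 3)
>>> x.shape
(3, 2)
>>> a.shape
(3, 2)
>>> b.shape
(2, 3)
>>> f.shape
(3,)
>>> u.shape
(2, 2)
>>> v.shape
(2,)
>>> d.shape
(2, 2)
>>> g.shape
()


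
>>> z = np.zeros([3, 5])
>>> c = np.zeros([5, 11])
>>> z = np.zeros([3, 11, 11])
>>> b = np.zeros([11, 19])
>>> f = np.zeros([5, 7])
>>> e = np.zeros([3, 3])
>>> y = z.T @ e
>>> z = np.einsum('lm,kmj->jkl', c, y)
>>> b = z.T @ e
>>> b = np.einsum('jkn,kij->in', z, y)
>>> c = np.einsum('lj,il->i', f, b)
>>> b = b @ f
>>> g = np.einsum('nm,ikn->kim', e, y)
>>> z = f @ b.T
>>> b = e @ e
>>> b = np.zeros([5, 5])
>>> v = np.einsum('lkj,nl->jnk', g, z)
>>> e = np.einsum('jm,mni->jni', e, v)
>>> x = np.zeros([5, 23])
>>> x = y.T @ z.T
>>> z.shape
(5, 11)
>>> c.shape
(11,)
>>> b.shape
(5, 5)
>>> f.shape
(5, 7)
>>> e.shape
(3, 5, 11)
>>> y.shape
(11, 11, 3)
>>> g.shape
(11, 11, 3)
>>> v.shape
(3, 5, 11)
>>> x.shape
(3, 11, 5)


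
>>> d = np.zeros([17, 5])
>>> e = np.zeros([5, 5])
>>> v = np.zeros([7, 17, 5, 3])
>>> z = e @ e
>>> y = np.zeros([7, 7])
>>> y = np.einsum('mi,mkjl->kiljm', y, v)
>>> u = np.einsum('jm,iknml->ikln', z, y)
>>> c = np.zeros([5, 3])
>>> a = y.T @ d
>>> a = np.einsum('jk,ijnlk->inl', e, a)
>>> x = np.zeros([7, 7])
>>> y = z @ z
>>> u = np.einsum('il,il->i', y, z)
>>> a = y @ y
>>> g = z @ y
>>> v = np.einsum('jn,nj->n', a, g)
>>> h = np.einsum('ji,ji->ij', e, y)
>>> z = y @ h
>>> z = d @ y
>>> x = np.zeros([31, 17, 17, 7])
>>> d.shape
(17, 5)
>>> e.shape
(5, 5)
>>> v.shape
(5,)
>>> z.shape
(17, 5)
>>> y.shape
(5, 5)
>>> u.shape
(5,)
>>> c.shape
(5, 3)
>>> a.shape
(5, 5)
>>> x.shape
(31, 17, 17, 7)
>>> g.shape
(5, 5)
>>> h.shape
(5, 5)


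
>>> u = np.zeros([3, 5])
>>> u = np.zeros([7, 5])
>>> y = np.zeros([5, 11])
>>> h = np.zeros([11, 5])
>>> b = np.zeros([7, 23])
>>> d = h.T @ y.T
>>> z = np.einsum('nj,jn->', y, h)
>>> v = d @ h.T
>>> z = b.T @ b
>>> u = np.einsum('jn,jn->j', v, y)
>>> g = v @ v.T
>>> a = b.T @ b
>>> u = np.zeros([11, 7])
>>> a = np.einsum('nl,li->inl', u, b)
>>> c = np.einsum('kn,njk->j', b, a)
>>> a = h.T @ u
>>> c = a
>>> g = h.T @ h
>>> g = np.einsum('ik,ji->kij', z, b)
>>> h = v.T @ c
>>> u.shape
(11, 7)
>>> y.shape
(5, 11)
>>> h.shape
(11, 7)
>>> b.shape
(7, 23)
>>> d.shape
(5, 5)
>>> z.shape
(23, 23)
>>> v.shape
(5, 11)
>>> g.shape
(23, 23, 7)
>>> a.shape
(5, 7)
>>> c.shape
(5, 7)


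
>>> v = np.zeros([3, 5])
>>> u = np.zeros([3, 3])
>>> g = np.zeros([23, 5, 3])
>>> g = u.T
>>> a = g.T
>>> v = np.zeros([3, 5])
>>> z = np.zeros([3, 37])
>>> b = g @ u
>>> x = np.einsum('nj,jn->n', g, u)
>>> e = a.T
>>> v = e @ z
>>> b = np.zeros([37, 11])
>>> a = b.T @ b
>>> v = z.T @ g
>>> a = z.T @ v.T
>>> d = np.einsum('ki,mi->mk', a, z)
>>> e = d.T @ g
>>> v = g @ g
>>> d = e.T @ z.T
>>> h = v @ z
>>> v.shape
(3, 3)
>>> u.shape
(3, 3)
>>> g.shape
(3, 3)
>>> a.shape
(37, 37)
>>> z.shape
(3, 37)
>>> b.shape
(37, 11)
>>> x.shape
(3,)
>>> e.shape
(37, 3)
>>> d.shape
(3, 3)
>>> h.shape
(3, 37)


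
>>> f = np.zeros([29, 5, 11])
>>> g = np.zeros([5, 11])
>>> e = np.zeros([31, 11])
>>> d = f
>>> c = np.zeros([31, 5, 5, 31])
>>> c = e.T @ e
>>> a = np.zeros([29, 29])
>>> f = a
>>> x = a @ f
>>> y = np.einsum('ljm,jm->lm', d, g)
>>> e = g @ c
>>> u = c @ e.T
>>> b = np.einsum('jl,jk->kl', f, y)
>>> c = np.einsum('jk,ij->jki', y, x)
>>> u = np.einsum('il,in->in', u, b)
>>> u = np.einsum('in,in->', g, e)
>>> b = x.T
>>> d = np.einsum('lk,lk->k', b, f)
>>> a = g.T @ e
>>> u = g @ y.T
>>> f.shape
(29, 29)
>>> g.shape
(5, 11)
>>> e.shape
(5, 11)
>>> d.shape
(29,)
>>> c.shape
(29, 11, 29)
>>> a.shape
(11, 11)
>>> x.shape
(29, 29)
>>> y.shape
(29, 11)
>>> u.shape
(5, 29)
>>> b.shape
(29, 29)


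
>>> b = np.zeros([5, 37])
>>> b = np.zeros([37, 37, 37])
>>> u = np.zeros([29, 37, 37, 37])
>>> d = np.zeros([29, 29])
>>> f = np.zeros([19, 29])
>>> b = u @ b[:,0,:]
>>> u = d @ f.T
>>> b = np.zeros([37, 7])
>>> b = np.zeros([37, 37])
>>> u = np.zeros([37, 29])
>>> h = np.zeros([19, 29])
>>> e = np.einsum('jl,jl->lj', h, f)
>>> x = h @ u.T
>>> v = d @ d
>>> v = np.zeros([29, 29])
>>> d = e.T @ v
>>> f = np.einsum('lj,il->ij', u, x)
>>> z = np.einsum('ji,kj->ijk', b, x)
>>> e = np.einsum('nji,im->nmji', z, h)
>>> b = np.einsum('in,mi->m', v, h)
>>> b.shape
(19,)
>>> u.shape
(37, 29)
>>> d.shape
(19, 29)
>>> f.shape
(19, 29)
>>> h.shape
(19, 29)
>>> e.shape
(37, 29, 37, 19)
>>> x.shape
(19, 37)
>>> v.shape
(29, 29)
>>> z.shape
(37, 37, 19)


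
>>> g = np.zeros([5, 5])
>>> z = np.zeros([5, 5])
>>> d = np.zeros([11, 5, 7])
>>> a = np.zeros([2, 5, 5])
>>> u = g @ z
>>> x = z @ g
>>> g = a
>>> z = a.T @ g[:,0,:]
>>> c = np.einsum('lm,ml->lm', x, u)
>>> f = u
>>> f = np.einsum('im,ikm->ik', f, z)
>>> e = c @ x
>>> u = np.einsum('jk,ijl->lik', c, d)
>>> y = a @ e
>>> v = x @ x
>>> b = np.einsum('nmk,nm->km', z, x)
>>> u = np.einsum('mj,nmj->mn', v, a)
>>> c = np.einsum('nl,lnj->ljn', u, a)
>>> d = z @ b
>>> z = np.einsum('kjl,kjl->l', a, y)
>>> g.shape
(2, 5, 5)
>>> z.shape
(5,)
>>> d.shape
(5, 5, 5)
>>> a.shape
(2, 5, 5)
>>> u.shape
(5, 2)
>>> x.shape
(5, 5)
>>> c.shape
(2, 5, 5)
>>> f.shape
(5, 5)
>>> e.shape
(5, 5)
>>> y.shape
(2, 5, 5)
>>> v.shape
(5, 5)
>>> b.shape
(5, 5)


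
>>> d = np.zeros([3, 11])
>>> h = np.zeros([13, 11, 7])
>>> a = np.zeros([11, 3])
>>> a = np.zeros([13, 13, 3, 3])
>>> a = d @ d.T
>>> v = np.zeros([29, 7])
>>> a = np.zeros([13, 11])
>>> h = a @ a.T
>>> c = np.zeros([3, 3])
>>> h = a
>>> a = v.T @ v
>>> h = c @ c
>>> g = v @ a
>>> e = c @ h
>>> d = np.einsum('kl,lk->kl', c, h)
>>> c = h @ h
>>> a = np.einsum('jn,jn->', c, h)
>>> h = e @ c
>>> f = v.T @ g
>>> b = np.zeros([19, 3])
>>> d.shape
(3, 3)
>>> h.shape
(3, 3)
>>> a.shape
()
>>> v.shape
(29, 7)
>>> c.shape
(3, 3)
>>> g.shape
(29, 7)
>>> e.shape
(3, 3)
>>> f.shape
(7, 7)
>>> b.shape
(19, 3)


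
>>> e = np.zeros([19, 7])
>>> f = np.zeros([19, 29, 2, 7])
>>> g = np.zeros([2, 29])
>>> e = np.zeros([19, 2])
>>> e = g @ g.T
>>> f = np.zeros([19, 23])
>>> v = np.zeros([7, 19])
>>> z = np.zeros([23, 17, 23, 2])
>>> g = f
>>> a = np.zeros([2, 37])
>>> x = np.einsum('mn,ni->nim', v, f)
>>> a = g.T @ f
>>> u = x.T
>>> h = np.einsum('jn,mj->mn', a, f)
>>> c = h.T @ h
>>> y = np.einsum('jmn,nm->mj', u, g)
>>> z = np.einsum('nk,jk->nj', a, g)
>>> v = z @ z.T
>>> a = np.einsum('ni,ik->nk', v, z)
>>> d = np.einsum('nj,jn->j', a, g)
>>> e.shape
(2, 2)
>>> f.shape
(19, 23)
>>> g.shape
(19, 23)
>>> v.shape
(23, 23)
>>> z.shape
(23, 19)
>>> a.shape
(23, 19)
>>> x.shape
(19, 23, 7)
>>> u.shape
(7, 23, 19)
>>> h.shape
(19, 23)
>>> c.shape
(23, 23)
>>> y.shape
(23, 7)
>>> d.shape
(19,)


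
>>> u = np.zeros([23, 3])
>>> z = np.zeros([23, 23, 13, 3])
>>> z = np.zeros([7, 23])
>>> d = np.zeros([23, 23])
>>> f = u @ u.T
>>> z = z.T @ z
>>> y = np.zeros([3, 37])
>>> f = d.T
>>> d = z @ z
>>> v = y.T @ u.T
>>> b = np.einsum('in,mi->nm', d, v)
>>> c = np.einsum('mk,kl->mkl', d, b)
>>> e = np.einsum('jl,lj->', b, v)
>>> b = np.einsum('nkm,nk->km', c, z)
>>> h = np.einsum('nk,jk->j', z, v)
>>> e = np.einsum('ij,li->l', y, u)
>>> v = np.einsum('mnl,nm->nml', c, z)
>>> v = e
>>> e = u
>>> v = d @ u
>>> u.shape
(23, 3)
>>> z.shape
(23, 23)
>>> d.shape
(23, 23)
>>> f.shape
(23, 23)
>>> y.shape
(3, 37)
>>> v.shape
(23, 3)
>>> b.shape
(23, 37)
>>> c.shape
(23, 23, 37)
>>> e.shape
(23, 3)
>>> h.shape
(37,)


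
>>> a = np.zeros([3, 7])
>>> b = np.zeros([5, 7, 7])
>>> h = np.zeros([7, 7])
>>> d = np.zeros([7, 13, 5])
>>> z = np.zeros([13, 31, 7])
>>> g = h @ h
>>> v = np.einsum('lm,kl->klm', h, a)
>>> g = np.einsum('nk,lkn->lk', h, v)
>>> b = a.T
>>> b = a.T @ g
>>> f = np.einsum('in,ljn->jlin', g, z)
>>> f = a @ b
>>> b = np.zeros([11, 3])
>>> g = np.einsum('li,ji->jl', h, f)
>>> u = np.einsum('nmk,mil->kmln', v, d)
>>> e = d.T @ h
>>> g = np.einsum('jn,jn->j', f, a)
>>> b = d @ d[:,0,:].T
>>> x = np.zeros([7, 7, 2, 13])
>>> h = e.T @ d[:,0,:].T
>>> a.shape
(3, 7)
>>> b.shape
(7, 13, 7)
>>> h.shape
(7, 13, 7)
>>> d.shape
(7, 13, 5)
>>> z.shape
(13, 31, 7)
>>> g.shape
(3,)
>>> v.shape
(3, 7, 7)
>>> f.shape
(3, 7)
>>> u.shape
(7, 7, 5, 3)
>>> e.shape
(5, 13, 7)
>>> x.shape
(7, 7, 2, 13)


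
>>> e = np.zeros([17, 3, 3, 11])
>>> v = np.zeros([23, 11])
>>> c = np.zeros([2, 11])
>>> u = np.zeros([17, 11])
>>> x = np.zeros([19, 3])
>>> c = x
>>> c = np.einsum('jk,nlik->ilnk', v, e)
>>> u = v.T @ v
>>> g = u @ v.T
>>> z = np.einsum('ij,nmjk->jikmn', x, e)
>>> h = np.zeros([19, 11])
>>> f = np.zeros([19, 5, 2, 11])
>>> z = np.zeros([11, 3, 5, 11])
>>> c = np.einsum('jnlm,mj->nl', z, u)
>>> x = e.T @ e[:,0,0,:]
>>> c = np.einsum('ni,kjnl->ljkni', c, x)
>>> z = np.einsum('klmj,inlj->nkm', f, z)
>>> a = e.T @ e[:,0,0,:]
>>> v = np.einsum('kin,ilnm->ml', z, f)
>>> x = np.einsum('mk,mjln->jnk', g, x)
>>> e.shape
(17, 3, 3, 11)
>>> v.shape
(11, 5)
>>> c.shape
(11, 3, 11, 3, 5)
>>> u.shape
(11, 11)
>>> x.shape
(3, 11, 23)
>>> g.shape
(11, 23)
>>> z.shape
(3, 19, 2)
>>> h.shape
(19, 11)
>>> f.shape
(19, 5, 2, 11)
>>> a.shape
(11, 3, 3, 11)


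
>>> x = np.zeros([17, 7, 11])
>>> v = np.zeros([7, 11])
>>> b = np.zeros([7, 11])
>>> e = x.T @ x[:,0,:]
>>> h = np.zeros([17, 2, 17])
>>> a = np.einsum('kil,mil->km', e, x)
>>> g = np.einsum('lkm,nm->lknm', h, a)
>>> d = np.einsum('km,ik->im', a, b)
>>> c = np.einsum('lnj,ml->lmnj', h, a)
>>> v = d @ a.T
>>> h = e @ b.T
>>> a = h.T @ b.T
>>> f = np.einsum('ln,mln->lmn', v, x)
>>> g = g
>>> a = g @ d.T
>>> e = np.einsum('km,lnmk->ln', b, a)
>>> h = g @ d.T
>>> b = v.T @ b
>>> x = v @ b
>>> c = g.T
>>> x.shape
(7, 11)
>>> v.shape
(7, 11)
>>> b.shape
(11, 11)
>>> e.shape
(17, 2)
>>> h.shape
(17, 2, 11, 7)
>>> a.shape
(17, 2, 11, 7)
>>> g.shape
(17, 2, 11, 17)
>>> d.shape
(7, 17)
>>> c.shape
(17, 11, 2, 17)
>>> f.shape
(7, 17, 11)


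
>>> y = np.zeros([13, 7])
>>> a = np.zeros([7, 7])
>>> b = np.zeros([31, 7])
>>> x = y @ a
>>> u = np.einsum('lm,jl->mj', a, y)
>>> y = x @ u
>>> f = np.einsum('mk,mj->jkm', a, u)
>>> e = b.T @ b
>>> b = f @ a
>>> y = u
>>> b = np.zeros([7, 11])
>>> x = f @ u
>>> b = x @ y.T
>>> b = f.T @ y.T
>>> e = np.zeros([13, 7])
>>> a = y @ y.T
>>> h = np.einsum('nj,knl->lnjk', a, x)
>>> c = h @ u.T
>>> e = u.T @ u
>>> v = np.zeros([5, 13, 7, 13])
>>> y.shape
(7, 13)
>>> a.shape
(7, 7)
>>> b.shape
(7, 7, 7)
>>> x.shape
(13, 7, 13)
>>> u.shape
(7, 13)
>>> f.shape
(13, 7, 7)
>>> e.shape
(13, 13)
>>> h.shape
(13, 7, 7, 13)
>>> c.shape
(13, 7, 7, 7)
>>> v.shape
(5, 13, 7, 13)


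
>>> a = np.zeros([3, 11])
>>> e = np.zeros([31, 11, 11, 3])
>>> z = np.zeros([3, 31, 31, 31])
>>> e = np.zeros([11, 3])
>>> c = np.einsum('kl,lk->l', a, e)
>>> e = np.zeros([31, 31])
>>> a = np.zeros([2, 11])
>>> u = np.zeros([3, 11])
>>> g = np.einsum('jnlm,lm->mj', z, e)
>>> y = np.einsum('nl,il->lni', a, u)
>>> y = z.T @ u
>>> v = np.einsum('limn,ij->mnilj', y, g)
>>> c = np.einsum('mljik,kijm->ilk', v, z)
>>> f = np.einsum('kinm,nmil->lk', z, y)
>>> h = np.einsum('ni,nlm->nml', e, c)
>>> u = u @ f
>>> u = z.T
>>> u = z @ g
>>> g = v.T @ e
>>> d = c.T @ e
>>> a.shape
(2, 11)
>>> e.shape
(31, 31)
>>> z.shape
(3, 31, 31, 31)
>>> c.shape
(31, 11, 3)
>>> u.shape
(3, 31, 31, 3)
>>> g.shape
(3, 31, 31, 11, 31)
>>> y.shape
(31, 31, 31, 11)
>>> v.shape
(31, 11, 31, 31, 3)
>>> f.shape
(11, 3)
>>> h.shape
(31, 3, 11)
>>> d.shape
(3, 11, 31)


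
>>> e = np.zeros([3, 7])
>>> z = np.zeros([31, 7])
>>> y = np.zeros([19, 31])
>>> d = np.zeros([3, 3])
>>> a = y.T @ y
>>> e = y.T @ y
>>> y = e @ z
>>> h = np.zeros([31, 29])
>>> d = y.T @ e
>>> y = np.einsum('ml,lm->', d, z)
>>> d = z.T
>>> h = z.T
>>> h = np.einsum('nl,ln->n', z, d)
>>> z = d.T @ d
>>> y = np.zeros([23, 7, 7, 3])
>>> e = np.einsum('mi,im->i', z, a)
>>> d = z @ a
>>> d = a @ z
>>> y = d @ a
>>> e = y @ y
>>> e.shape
(31, 31)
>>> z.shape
(31, 31)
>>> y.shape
(31, 31)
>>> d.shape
(31, 31)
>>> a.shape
(31, 31)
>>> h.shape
(31,)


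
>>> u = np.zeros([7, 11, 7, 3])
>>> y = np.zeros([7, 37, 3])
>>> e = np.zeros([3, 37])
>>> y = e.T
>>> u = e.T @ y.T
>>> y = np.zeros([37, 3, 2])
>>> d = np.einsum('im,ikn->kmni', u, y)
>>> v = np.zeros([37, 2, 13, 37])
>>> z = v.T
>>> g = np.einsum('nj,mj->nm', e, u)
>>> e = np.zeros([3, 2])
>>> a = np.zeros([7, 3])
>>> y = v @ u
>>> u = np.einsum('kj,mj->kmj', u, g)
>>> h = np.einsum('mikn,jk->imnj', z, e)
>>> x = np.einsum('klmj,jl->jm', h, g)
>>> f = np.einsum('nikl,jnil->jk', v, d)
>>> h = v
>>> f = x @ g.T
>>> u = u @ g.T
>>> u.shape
(37, 3, 3)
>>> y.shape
(37, 2, 13, 37)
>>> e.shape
(3, 2)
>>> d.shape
(3, 37, 2, 37)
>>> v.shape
(37, 2, 13, 37)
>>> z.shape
(37, 13, 2, 37)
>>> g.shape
(3, 37)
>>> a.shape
(7, 3)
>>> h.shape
(37, 2, 13, 37)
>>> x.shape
(3, 37)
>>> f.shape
(3, 3)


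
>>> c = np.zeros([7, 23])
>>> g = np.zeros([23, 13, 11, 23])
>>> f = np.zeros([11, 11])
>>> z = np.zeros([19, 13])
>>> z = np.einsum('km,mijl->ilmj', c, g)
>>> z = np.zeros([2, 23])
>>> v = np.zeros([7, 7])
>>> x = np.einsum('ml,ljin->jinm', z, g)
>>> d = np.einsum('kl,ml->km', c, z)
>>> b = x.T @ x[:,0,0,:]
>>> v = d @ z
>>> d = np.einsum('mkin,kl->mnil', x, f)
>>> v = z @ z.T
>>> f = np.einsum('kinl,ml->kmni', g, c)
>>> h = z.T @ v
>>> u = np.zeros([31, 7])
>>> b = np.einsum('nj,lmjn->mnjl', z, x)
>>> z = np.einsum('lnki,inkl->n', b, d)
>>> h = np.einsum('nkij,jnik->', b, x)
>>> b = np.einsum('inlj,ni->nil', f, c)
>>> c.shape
(7, 23)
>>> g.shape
(23, 13, 11, 23)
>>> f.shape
(23, 7, 11, 13)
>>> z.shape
(2,)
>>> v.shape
(2, 2)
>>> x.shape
(13, 11, 23, 2)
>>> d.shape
(13, 2, 23, 11)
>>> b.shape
(7, 23, 11)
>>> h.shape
()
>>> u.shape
(31, 7)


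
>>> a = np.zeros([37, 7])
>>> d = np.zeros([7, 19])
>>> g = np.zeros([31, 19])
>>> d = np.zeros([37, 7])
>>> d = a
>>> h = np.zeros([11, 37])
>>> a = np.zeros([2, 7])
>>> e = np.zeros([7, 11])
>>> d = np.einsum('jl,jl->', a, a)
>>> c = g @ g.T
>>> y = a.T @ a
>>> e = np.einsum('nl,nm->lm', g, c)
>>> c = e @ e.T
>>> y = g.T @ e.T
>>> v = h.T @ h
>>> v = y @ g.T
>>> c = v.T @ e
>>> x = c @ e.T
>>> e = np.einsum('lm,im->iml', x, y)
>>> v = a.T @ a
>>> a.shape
(2, 7)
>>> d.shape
()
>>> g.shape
(31, 19)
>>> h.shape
(11, 37)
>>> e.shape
(19, 19, 31)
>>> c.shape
(31, 31)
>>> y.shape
(19, 19)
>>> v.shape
(7, 7)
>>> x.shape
(31, 19)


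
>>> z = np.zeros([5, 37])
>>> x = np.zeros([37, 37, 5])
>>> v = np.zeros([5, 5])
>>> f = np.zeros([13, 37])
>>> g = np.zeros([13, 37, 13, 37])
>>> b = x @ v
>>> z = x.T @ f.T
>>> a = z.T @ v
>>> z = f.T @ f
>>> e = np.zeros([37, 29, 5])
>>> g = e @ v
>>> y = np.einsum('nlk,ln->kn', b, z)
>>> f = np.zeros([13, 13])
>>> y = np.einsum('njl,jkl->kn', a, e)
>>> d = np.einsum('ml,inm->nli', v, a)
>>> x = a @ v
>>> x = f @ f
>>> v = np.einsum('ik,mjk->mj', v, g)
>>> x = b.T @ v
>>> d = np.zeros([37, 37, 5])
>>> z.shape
(37, 37)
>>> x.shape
(5, 37, 29)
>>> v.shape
(37, 29)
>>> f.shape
(13, 13)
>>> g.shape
(37, 29, 5)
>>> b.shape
(37, 37, 5)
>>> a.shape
(13, 37, 5)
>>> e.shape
(37, 29, 5)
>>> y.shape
(29, 13)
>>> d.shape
(37, 37, 5)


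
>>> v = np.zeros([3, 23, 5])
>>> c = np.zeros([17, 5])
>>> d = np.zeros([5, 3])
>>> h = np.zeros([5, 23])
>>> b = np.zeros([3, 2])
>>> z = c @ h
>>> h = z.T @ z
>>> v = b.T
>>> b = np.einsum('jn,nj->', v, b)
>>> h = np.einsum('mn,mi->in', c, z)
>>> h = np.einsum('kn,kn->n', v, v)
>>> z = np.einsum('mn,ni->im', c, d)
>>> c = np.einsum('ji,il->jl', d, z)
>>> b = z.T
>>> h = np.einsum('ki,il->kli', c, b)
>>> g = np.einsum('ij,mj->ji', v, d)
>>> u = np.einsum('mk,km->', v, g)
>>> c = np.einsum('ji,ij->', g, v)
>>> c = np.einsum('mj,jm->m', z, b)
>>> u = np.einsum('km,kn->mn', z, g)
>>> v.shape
(2, 3)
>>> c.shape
(3,)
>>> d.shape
(5, 3)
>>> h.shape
(5, 3, 17)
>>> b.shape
(17, 3)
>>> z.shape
(3, 17)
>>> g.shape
(3, 2)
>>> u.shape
(17, 2)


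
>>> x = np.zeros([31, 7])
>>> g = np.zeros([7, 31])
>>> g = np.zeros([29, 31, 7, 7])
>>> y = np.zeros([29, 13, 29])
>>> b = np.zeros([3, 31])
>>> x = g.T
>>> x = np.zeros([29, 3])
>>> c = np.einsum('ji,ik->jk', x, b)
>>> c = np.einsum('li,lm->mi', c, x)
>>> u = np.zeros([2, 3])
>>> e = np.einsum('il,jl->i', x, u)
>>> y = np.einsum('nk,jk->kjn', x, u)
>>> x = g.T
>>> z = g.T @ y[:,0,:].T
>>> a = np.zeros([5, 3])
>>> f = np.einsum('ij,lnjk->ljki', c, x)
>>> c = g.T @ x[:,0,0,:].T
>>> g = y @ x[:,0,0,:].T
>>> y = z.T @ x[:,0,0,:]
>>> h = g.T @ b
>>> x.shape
(7, 7, 31, 29)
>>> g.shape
(3, 2, 7)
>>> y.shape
(3, 31, 7, 29)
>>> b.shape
(3, 31)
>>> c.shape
(7, 7, 31, 7)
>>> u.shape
(2, 3)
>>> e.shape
(29,)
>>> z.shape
(7, 7, 31, 3)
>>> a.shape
(5, 3)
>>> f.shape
(7, 31, 29, 3)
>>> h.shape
(7, 2, 31)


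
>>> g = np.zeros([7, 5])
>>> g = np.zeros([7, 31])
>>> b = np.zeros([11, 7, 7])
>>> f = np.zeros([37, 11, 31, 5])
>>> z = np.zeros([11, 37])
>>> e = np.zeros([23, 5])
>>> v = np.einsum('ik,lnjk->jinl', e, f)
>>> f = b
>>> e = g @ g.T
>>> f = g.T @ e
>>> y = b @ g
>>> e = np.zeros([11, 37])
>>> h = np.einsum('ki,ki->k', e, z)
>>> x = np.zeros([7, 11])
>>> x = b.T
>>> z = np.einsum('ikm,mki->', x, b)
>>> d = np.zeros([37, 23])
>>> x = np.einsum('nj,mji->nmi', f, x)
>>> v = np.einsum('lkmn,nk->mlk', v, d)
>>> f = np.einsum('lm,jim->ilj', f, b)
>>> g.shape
(7, 31)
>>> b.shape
(11, 7, 7)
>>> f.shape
(7, 31, 11)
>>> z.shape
()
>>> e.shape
(11, 37)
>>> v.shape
(11, 31, 23)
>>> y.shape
(11, 7, 31)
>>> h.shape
(11,)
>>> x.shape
(31, 7, 11)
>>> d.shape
(37, 23)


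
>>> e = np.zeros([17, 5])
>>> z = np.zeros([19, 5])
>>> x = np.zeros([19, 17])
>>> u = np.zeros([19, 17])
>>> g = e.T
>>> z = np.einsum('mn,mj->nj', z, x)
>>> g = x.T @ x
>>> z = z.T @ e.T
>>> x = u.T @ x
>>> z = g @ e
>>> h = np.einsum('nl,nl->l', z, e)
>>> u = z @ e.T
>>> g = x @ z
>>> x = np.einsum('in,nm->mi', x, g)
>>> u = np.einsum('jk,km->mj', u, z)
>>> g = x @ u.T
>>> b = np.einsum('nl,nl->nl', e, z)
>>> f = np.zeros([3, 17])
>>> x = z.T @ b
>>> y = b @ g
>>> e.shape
(17, 5)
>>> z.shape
(17, 5)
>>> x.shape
(5, 5)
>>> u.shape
(5, 17)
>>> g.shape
(5, 5)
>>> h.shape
(5,)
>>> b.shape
(17, 5)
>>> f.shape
(3, 17)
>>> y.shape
(17, 5)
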